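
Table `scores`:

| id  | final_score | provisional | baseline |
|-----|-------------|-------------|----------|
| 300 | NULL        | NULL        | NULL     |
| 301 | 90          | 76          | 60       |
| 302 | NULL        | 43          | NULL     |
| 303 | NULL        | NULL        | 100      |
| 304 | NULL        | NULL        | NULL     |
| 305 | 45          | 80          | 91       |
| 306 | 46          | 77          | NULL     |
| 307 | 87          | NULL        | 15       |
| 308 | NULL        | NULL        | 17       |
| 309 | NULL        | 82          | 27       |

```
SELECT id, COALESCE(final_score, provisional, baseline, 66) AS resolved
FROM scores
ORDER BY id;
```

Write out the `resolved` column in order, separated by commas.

id=300: final_score=NULL, provisional=NULL, baseline=NULL, → literal 66 → 66
id=301: final_score=90 → 90
id=302: final_score=NULL, provisional=43 → 43
id=303: final_score=NULL, provisional=NULL, baseline=100 → 100
id=304: final_score=NULL, provisional=NULL, baseline=NULL, → literal 66 → 66
id=305: final_score=45 → 45
id=306: final_score=46 → 46
id=307: final_score=87 → 87
id=308: final_score=NULL, provisional=NULL, baseline=17 → 17
id=309: final_score=NULL, provisional=82 → 82

66, 90, 43, 100, 66, 45, 46, 87, 17, 82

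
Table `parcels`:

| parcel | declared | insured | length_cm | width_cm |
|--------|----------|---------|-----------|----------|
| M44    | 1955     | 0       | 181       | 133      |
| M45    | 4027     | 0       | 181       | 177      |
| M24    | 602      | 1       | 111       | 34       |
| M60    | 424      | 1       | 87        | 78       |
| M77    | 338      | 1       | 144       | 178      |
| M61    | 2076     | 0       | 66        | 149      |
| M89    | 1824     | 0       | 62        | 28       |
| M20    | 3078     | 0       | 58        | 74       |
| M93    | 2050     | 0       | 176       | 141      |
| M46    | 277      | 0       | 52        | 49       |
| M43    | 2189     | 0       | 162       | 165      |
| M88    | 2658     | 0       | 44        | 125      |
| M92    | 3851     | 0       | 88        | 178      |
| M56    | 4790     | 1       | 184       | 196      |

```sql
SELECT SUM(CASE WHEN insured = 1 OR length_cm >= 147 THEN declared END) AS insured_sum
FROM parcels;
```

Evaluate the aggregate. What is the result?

parcel=M44: ✓ → 1955
parcel=M45: ✓ → 4027
parcel=M24: ✓ → 602
parcel=M60: ✓ → 424
parcel=M77: ✓ → 338
parcel=M61: ✗
parcel=M89: ✗
parcel=M20: ✗
parcel=M93: ✓ → 2050
parcel=M46: ✗
parcel=M43: ✓ → 2189
parcel=M88: ✗
parcel=M92: ✗
parcel=M56: ✓ → 4790
insured_sum = 1955 + 4027 + 602 + 424 + 338 + 2050 + 2189 + 4790 = 16375

16375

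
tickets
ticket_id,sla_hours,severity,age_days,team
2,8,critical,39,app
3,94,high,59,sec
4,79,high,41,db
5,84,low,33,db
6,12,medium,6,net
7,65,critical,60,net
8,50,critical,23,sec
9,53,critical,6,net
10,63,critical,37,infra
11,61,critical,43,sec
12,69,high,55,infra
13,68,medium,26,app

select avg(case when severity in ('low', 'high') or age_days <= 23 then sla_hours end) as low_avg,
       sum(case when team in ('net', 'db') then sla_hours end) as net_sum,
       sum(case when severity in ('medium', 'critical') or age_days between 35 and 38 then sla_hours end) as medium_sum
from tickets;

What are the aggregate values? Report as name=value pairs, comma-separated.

[low_avg: severity in ('low', 'high') or age_days <= 23]
ticket_id=2: ✗
ticket_id=3: ✓ → 94
ticket_id=4: ✓ → 79
ticket_id=5: ✓ → 84
ticket_id=6: ✓ → 12
ticket_id=7: ✗
ticket_id=8: ✓ → 50
ticket_id=9: ✓ → 53
ticket_id=10: ✗
ticket_id=11: ✗
ticket_id=12: ✓ → 69
ticket_id=13: ✗
low_avg = (94 + 79 + 84 + 12 + 50 + 53 + 69) / 7 = 63
—
[net_sum: team in ('net', 'db')]
ticket_id=2: ✗
ticket_id=3: ✗
ticket_id=4: ✓ → 79
ticket_id=5: ✓ → 84
ticket_id=6: ✓ → 12
ticket_id=7: ✓ → 65
ticket_id=8: ✗
ticket_id=9: ✓ → 53
ticket_id=10: ✗
ticket_id=11: ✗
ticket_id=12: ✗
ticket_id=13: ✗
net_sum = 79 + 84 + 12 + 65 + 53 = 293
—
[medium_sum: severity in ('medium', 'critical') or age_days between 35 and 38]
ticket_id=2: ✓ → 8
ticket_id=3: ✗
ticket_id=4: ✗
ticket_id=5: ✗
ticket_id=6: ✓ → 12
ticket_id=7: ✓ → 65
ticket_id=8: ✓ → 50
ticket_id=9: ✓ → 53
ticket_id=10: ✓ → 63
ticket_id=11: ✓ → 61
ticket_id=12: ✗
ticket_id=13: ✓ → 68
medium_sum = 8 + 12 + 65 + 50 + 53 + 63 + 61 + 68 = 380

low_avg=63, net_sum=293, medium_sum=380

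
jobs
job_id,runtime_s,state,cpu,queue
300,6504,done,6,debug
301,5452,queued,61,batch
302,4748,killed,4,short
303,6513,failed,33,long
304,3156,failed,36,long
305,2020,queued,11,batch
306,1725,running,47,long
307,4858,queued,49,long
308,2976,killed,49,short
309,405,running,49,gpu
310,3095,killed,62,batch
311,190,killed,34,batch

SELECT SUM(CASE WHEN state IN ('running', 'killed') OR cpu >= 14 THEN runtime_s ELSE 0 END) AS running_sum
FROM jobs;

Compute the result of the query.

job_id=300: ✗
job_id=301: ✓ → 5452
job_id=302: ✓ → 4748
job_id=303: ✓ → 6513
job_id=304: ✓ → 3156
job_id=305: ✗
job_id=306: ✓ → 1725
job_id=307: ✓ → 4858
job_id=308: ✓ → 2976
job_id=309: ✓ → 405
job_id=310: ✓ → 3095
job_id=311: ✓ → 190
running_sum = 5452 + 4748 + 6513 + 3156 + 1725 + 4858 + 2976 + 405 + 3095 + 190 = 33118

33118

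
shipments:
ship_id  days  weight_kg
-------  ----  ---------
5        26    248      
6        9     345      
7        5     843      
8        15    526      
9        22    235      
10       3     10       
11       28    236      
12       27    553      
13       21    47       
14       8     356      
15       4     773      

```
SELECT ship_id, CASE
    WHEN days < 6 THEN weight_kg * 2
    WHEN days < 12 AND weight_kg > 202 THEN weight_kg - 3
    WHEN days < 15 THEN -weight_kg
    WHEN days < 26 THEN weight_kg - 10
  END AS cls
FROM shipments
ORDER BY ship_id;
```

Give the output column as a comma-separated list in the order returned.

ship_id=5: (no match → NULL) → NULL
ship_id=6: days < 12 AND weight_kg > 202 → 342
ship_id=7: days < 6 → 1686
ship_id=8: days < 26 → 516
ship_id=9: days < 26 → 225
ship_id=10: days < 6 → 20
ship_id=11: (no match → NULL) → NULL
ship_id=12: (no match → NULL) → NULL
ship_id=13: days < 26 → 37
ship_id=14: days < 12 AND weight_kg > 202 → 353
ship_id=15: days < 6 → 1546

NULL, 342, 1686, 516, 225, 20, NULL, NULL, 37, 353, 1546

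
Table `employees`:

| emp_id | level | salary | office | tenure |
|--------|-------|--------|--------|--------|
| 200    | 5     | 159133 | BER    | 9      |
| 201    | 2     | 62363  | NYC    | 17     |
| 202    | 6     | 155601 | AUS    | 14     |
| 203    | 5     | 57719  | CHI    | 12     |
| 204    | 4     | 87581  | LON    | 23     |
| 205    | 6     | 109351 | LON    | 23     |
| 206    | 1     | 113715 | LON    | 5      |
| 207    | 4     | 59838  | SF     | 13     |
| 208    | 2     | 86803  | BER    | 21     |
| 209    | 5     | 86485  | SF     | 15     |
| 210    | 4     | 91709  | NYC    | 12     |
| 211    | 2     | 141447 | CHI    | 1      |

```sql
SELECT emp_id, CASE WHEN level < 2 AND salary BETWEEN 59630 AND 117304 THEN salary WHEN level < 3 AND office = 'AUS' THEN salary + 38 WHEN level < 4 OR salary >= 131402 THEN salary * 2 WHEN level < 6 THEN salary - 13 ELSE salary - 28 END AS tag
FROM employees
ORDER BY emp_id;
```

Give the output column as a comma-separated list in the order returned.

318266, 124726, 311202, 57706, 87568, 109323, 113715, 59825, 173606, 86472, 91696, 282894

emp_id=200: level < 4 OR salary >= 131402 → 318266
emp_id=201: level < 4 OR salary >= 131402 → 124726
emp_id=202: level < 4 OR salary >= 131402 → 311202
emp_id=203: level < 6 → 57706
emp_id=204: level < 6 → 87568
emp_id=205: ELSE → 109323
emp_id=206: level < 2 AND salary BETWEEN 59630 AND 117304 → 113715
emp_id=207: level < 6 → 59825
emp_id=208: level < 4 OR salary >= 131402 → 173606
emp_id=209: level < 6 → 86472
emp_id=210: level < 6 → 91696
emp_id=211: level < 4 OR salary >= 131402 → 282894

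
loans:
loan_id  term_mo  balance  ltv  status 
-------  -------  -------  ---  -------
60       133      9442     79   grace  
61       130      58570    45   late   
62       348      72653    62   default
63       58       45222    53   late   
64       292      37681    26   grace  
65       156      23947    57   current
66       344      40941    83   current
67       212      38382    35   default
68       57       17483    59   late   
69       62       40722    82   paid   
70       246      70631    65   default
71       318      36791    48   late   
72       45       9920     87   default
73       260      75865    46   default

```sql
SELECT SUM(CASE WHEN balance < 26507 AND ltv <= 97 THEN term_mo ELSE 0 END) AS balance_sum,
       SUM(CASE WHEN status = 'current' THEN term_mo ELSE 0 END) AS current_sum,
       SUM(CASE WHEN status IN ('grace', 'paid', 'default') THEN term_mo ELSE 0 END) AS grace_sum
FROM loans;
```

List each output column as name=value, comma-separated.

balance_sum=391, current_sum=500, grace_sum=1598

[balance_sum: balance < 26507 AND ltv <= 97]
loan_id=60: ✓ → 133
loan_id=61: ✗
loan_id=62: ✗
loan_id=63: ✗
loan_id=64: ✗
loan_id=65: ✓ → 156
loan_id=66: ✗
loan_id=67: ✗
loan_id=68: ✓ → 57
loan_id=69: ✗
loan_id=70: ✗
loan_id=71: ✗
loan_id=72: ✓ → 45
loan_id=73: ✗
balance_sum = 133 + 156 + 57 + 45 = 391
—
[current_sum: status = 'current']
loan_id=60: ✗
loan_id=61: ✗
loan_id=62: ✗
loan_id=63: ✗
loan_id=64: ✗
loan_id=65: ✓ → 156
loan_id=66: ✓ → 344
loan_id=67: ✗
loan_id=68: ✗
loan_id=69: ✗
loan_id=70: ✗
loan_id=71: ✗
loan_id=72: ✗
loan_id=73: ✗
current_sum = 156 + 344 = 500
—
[grace_sum: status IN ('grace', 'paid', 'default')]
loan_id=60: ✓ → 133
loan_id=61: ✗
loan_id=62: ✓ → 348
loan_id=63: ✗
loan_id=64: ✓ → 292
loan_id=65: ✗
loan_id=66: ✗
loan_id=67: ✓ → 212
loan_id=68: ✗
loan_id=69: ✓ → 62
loan_id=70: ✓ → 246
loan_id=71: ✗
loan_id=72: ✓ → 45
loan_id=73: ✓ → 260
grace_sum = 133 + 348 + 292 + 212 + 62 + 246 + 45 + 260 = 1598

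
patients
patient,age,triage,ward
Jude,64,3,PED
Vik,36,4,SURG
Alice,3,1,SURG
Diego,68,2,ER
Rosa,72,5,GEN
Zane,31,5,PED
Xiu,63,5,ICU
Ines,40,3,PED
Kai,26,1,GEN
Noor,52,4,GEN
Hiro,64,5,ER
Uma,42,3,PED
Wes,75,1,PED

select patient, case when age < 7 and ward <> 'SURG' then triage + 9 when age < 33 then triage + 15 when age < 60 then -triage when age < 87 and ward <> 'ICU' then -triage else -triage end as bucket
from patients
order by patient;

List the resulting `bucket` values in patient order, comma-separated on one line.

16, -2, -5, -3, -3, 16, -4, -5, -3, -4, -1, -5, 20

patient=Alice: age < 33 → 16
patient=Diego: age < 87 and ward <> 'ICU' → -2
patient=Hiro: age < 87 and ward <> 'ICU' → -5
patient=Ines: age < 60 → -3
patient=Jude: age < 87 and ward <> 'ICU' → -3
patient=Kai: age < 33 → 16
patient=Noor: age < 60 → -4
patient=Rosa: age < 87 and ward <> 'ICU' → -5
patient=Uma: age < 60 → -3
patient=Vik: age < 60 → -4
patient=Wes: age < 87 and ward <> 'ICU' → -1
patient=Xiu: ELSE → -5
patient=Zane: age < 33 → 20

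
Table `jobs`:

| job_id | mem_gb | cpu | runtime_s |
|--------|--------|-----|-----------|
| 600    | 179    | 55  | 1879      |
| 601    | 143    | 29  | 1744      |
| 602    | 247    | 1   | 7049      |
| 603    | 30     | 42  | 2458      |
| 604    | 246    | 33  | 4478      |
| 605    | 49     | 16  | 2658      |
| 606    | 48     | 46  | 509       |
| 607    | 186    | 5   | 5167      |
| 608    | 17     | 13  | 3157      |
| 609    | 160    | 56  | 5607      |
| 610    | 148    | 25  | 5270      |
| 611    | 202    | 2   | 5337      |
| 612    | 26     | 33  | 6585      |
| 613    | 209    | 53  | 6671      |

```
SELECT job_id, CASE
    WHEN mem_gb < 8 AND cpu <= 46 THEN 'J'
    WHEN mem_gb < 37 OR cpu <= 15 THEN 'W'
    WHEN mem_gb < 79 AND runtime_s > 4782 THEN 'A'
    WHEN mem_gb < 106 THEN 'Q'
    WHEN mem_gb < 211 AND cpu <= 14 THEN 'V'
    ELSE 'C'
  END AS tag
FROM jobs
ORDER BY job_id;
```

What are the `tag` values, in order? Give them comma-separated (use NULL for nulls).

C, C, W, W, C, Q, Q, W, W, C, C, W, W, C

job_id=600: ELSE → C
job_id=601: ELSE → C
job_id=602: mem_gb < 37 OR cpu <= 15 → W
job_id=603: mem_gb < 37 OR cpu <= 15 → W
job_id=604: ELSE → C
job_id=605: mem_gb < 106 → Q
job_id=606: mem_gb < 106 → Q
job_id=607: mem_gb < 37 OR cpu <= 15 → W
job_id=608: mem_gb < 37 OR cpu <= 15 → W
job_id=609: ELSE → C
job_id=610: ELSE → C
job_id=611: mem_gb < 37 OR cpu <= 15 → W
job_id=612: mem_gb < 37 OR cpu <= 15 → W
job_id=613: ELSE → C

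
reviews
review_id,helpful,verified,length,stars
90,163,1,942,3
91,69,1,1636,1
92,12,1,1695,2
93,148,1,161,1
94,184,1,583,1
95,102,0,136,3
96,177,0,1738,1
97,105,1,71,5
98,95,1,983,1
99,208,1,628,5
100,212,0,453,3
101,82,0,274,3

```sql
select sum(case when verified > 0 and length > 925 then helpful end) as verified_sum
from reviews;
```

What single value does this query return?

review_id=90: ✓ → 163
review_id=91: ✓ → 69
review_id=92: ✓ → 12
review_id=93: ✗
review_id=94: ✗
review_id=95: ✗
review_id=96: ✗
review_id=97: ✗
review_id=98: ✓ → 95
review_id=99: ✗
review_id=100: ✗
review_id=101: ✗
verified_sum = 163 + 69 + 12 + 95 = 339

339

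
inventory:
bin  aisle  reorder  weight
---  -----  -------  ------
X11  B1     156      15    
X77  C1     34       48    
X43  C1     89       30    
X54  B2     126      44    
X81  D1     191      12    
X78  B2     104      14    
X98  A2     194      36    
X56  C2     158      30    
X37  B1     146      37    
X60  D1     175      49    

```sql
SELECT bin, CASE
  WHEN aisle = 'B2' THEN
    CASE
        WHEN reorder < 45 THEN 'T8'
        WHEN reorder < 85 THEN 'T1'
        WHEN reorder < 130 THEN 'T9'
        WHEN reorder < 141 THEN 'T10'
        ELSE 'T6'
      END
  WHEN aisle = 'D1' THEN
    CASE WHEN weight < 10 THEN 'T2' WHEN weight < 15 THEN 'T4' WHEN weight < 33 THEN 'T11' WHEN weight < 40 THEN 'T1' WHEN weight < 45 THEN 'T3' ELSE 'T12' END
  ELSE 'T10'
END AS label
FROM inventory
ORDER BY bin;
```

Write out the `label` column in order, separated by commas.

T10, T10, T10, T9, T10, T12, T10, T9, T4, T10

bin=X11: aisle='B1' → outer ELSE → T10
bin=X37: aisle='B1' → outer ELSE → T10
bin=X43: aisle='C1' → outer ELSE → T10
bin=X54: aisle='B2' → inner[reorder < 130] → T9
bin=X56: aisle='C2' → outer ELSE → T10
bin=X60: aisle='D1' → inner[ELSE] → T12
bin=X77: aisle='C1' → outer ELSE → T10
bin=X78: aisle='B2' → inner[reorder < 130] → T9
bin=X81: aisle='D1' → inner[weight < 15] → T4
bin=X98: aisle='A2' → outer ELSE → T10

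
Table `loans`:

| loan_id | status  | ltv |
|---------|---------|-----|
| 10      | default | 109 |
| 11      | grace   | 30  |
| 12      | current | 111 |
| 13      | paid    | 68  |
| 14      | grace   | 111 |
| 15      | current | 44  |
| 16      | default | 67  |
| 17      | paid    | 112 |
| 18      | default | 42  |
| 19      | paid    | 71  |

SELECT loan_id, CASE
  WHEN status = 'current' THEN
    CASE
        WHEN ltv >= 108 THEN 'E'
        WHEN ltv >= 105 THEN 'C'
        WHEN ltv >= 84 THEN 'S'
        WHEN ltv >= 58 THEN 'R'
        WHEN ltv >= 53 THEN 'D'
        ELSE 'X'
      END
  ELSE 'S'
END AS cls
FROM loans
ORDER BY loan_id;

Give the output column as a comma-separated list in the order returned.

S, S, E, S, S, X, S, S, S, S

loan_id=10: status='default' → outer ELSE → S
loan_id=11: status='grace' → outer ELSE → S
loan_id=12: status='current' → inner[ltv >= 108] → E
loan_id=13: status='paid' → outer ELSE → S
loan_id=14: status='grace' → outer ELSE → S
loan_id=15: status='current' → inner[ELSE] → X
loan_id=16: status='default' → outer ELSE → S
loan_id=17: status='paid' → outer ELSE → S
loan_id=18: status='default' → outer ELSE → S
loan_id=19: status='paid' → outer ELSE → S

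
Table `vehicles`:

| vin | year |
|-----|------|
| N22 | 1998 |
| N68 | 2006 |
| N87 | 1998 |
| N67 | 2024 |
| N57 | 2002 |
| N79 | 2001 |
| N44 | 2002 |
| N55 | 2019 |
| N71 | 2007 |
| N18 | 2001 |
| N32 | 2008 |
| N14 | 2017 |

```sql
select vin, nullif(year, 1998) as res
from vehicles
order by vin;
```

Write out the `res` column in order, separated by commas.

2017, 2001, NULL, 2008, 2002, 2019, 2002, 2024, 2006, 2007, 2001, NULL

vin=N14: year=2017 vs 1998: differ → 2017
vin=N18: year=2001 vs 1998: differ → 2001
vin=N22: year=1998 vs 1998: equal → NULL
vin=N32: year=2008 vs 1998: differ → 2008
vin=N44: year=2002 vs 1998: differ → 2002
vin=N55: year=2019 vs 1998: differ → 2019
vin=N57: year=2002 vs 1998: differ → 2002
vin=N67: year=2024 vs 1998: differ → 2024
vin=N68: year=2006 vs 1998: differ → 2006
vin=N71: year=2007 vs 1998: differ → 2007
vin=N79: year=2001 vs 1998: differ → 2001
vin=N87: year=1998 vs 1998: equal → NULL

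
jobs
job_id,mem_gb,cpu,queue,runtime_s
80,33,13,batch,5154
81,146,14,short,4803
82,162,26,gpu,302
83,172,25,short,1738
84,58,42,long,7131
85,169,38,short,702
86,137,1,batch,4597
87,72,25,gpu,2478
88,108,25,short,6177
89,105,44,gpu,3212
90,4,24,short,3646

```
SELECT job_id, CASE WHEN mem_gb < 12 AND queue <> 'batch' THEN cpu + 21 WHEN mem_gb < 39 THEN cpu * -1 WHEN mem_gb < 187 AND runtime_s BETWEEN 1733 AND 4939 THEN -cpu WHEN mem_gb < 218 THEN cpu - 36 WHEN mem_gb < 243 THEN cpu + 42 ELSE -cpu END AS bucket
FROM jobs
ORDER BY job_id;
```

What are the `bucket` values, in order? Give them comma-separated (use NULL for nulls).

job_id=80: mem_gb < 39 → -13
job_id=81: mem_gb < 187 AND runtime_s BETWEEN 1733 AND 4939 → -14
job_id=82: mem_gb < 218 → -10
job_id=83: mem_gb < 187 AND runtime_s BETWEEN 1733 AND 4939 → -25
job_id=84: mem_gb < 218 → 6
job_id=85: mem_gb < 218 → 2
job_id=86: mem_gb < 187 AND runtime_s BETWEEN 1733 AND 4939 → -1
job_id=87: mem_gb < 187 AND runtime_s BETWEEN 1733 AND 4939 → -25
job_id=88: mem_gb < 218 → -11
job_id=89: mem_gb < 187 AND runtime_s BETWEEN 1733 AND 4939 → -44
job_id=90: mem_gb < 12 AND queue <> 'batch' → 45

-13, -14, -10, -25, 6, 2, -1, -25, -11, -44, 45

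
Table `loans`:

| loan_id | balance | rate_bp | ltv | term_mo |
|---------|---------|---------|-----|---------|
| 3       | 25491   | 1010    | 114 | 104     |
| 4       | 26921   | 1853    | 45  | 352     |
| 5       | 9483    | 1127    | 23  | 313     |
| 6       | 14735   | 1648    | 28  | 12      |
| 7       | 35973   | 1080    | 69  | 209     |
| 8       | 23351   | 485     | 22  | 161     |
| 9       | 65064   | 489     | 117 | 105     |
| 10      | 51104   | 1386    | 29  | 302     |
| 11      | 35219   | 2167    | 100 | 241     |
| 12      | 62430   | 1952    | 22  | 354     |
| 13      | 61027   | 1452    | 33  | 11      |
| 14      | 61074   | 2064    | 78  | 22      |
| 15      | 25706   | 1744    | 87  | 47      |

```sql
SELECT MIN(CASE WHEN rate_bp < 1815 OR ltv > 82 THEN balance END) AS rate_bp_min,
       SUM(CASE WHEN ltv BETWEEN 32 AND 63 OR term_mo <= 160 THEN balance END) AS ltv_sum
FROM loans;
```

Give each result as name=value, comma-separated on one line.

rate_bp_min=9483, ltv_sum=280018

[rate_bp_min: rate_bp < 1815 OR ltv > 82]
loan_id=3: ✓ → 25491
loan_id=4: ✗
loan_id=5: ✓ → 9483
loan_id=6: ✓ → 14735
loan_id=7: ✓ → 35973
loan_id=8: ✓ → 23351
loan_id=9: ✓ → 65064
loan_id=10: ✓ → 51104
loan_id=11: ✓ → 35219
loan_id=12: ✗
loan_id=13: ✓ → 61027
loan_id=14: ✗
loan_id=15: ✓ → 25706
rate_bp_min = MIN(25491, 9483, 14735, 35973, 23351, 65064, 51104, 35219, 61027, 25706) = 9483
—
[ltv_sum: ltv BETWEEN 32 AND 63 OR term_mo <= 160]
loan_id=3: ✓ → 25491
loan_id=4: ✓ → 26921
loan_id=5: ✗
loan_id=6: ✓ → 14735
loan_id=7: ✗
loan_id=8: ✗
loan_id=9: ✓ → 65064
loan_id=10: ✗
loan_id=11: ✗
loan_id=12: ✗
loan_id=13: ✓ → 61027
loan_id=14: ✓ → 61074
loan_id=15: ✓ → 25706
ltv_sum = 25491 + 26921 + 14735 + 65064 + 61027 + 61074 + 25706 = 280018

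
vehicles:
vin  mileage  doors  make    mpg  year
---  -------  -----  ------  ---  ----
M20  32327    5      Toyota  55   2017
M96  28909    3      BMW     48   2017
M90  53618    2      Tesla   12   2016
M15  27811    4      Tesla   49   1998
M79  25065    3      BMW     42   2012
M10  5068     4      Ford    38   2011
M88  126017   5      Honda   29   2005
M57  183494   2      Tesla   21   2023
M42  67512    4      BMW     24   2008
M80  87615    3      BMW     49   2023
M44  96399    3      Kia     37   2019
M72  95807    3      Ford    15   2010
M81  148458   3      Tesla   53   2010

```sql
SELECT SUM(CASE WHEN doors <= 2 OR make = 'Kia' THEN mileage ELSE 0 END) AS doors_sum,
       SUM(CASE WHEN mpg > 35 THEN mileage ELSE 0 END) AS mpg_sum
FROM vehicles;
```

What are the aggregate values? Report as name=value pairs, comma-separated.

[doors_sum: doors <= 2 OR make = 'Kia']
vin=M20: ✗
vin=M96: ✗
vin=M90: ✓ → 53618
vin=M15: ✗
vin=M79: ✗
vin=M10: ✗
vin=M88: ✗
vin=M57: ✓ → 183494
vin=M42: ✗
vin=M80: ✗
vin=M44: ✓ → 96399
vin=M72: ✗
vin=M81: ✗
doors_sum = 53618 + 183494 + 96399 = 333511
—
[mpg_sum: mpg > 35]
vin=M20: ✓ → 32327
vin=M96: ✓ → 28909
vin=M90: ✗
vin=M15: ✓ → 27811
vin=M79: ✓ → 25065
vin=M10: ✓ → 5068
vin=M88: ✗
vin=M57: ✗
vin=M42: ✗
vin=M80: ✓ → 87615
vin=M44: ✓ → 96399
vin=M72: ✗
vin=M81: ✓ → 148458
mpg_sum = 32327 + 28909 + 27811 + 25065 + 5068 + 87615 + 96399 + 148458 = 451652

doors_sum=333511, mpg_sum=451652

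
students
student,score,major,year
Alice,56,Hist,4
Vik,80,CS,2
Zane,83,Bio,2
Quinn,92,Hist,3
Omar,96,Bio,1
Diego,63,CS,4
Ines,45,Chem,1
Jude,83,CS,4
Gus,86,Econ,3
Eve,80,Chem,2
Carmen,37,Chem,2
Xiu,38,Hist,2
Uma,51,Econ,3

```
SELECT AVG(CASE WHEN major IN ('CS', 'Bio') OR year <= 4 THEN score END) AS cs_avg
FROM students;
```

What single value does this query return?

68.4615384615

student=Alice: ✓ → 56
student=Vik: ✓ → 80
student=Zane: ✓ → 83
student=Quinn: ✓ → 92
student=Omar: ✓ → 96
student=Diego: ✓ → 63
student=Ines: ✓ → 45
student=Jude: ✓ → 83
student=Gus: ✓ → 86
student=Eve: ✓ → 80
student=Carmen: ✓ → 37
student=Xiu: ✓ → 38
student=Uma: ✓ → 51
cs_avg = (56 + 80 + 83 + 92 + 96 + 63 + 45 + 83 + 86 + 80 + 37 + 38 + 51) / 13 = 68.4615384615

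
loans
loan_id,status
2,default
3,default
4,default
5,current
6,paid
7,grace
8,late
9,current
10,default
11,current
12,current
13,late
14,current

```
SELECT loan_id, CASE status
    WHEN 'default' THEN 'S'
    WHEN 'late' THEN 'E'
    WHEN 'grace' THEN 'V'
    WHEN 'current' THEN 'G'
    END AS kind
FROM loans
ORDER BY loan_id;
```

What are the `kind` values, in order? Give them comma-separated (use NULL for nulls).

loan_id=2: status='default' → S
loan_id=3: status='default' → S
loan_id=4: status='default' → S
loan_id=5: status='current' → G
loan_id=6: (no match → NULL) → NULL
loan_id=7: status='grace' → V
loan_id=8: status='late' → E
loan_id=9: status='current' → G
loan_id=10: status='default' → S
loan_id=11: status='current' → G
loan_id=12: status='current' → G
loan_id=13: status='late' → E
loan_id=14: status='current' → G

S, S, S, G, NULL, V, E, G, S, G, G, E, G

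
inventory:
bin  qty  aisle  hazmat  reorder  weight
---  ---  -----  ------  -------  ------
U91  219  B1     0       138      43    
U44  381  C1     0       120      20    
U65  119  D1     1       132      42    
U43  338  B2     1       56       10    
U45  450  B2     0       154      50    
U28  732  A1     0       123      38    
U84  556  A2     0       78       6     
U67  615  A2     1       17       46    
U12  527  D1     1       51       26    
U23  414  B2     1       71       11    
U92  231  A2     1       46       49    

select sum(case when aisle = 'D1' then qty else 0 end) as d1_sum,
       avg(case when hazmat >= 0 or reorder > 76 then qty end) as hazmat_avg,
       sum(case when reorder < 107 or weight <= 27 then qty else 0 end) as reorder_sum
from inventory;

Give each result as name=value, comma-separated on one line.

[d1_sum: aisle = 'D1']
bin=U91: ✗
bin=U44: ✗
bin=U65: ✓ → 119
bin=U43: ✗
bin=U45: ✗
bin=U28: ✗
bin=U84: ✗
bin=U67: ✗
bin=U12: ✓ → 527
bin=U23: ✗
bin=U92: ✗
d1_sum = 119 + 527 = 646
—
[hazmat_avg: hazmat >= 0 or reorder > 76]
bin=U91: ✓ → 219
bin=U44: ✓ → 381
bin=U65: ✓ → 119
bin=U43: ✓ → 338
bin=U45: ✓ → 450
bin=U28: ✓ → 732
bin=U84: ✓ → 556
bin=U67: ✓ → 615
bin=U12: ✓ → 527
bin=U23: ✓ → 414
bin=U92: ✓ → 231
hazmat_avg = (219 + 381 + 119 + 338 + 450 + 732 + 556 + 615 + 527 + 414 + 231) / 11 = 416.5454545455
—
[reorder_sum: reorder < 107 or weight <= 27]
bin=U91: ✗
bin=U44: ✓ → 381
bin=U65: ✗
bin=U43: ✓ → 338
bin=U45: ✗
bin=U28: ✗
bin=U84: ✓ → 556
bin=U67: ✓ → 615
bin=U12: ✓ → 527
bin=U23: ✓ → 414
bin=U92: ✓ → 231
reorder_sum = 381 + 338 + 556 + 615 + 527 + 414 + 231 = 3062

d1_sum=646, hazmat_avg=416.5454545455, reorder_sum=3062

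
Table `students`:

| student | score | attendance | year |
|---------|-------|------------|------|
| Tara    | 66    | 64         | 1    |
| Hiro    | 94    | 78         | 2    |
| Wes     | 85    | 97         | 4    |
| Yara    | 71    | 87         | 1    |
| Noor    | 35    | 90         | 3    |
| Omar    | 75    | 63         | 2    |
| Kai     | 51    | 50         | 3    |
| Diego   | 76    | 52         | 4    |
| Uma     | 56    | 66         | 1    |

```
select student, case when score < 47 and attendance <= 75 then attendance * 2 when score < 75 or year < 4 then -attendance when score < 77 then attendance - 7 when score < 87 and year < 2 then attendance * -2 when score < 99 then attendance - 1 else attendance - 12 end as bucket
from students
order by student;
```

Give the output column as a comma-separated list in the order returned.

45, -78, -50, -90, -63, -64, -66, 96, -87

student=Diego: score < 77 → 45
student=Hiro: score < 75 or year < 4 → -78
student=Kai: score < 75 or year < 4 → -50
student=Noor: score < 75 or year < 4 → -90
student=Omar: score < 75 or year < 4 → -63
student=Tara: score < 75 or year < 4 → -64
student=Uma: score < 75 or year < 4 → -66
student=Wes: score < 99 → 96
student=Yara: score < 75 or year < 4 → -87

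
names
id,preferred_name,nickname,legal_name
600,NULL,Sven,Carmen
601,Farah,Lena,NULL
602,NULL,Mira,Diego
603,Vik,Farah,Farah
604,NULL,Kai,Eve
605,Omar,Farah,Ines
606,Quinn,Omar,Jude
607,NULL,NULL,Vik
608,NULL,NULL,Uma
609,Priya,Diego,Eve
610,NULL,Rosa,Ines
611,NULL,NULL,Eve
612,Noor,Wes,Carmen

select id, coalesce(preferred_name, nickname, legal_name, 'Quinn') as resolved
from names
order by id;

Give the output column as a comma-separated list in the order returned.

Sven, Farah, Mira, Vik, Kai, Omar, Quinn, Vik, Uma, Priya, Rosa, Eve, Noor

id=600: preferred_name=NULL, nickname=Sven → Sven
id=601: preferred_name=Farah → Farah
id=602: preferred_name=NULL, nickname=Mira → Mira
id=603: preferred_name=Vik → Vik
id=604: preferred_name=NULL, nickname=Kai → Kai
id=605: preferred_name=Omar → Omar
id=606: preferred_name=Quinn → Quinn
id=607: preferred_name=NULL, nickname=NULL, legal_name=Vik → Vik
id=608: preferred_name=NULL, nickname=NULL, legal_name=Uma → Uma
id=609: preferred_name=Priya → Priya
id=610: preferred_name=NULL, nickname=Rosa → Rosa
id=611: preferred_name=NULL, nickname=NULL, legal_name=Eve → Eve
id=612: preferred_name=Noor → Noor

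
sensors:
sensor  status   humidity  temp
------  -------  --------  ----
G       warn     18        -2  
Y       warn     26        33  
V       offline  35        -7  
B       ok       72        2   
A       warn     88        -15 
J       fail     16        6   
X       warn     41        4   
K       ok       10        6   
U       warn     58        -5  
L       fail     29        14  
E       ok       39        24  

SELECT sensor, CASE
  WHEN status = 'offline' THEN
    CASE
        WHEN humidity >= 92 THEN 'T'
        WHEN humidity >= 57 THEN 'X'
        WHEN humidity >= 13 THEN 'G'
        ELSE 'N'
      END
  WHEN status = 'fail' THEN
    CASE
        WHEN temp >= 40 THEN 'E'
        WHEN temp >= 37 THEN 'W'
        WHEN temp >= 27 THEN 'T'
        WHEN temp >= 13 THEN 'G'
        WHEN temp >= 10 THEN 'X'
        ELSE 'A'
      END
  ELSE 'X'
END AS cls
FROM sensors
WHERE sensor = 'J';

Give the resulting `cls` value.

A

sensor = J: status=fail, humidity=16, temp=6.
status='fail' → inner[ELSE] → A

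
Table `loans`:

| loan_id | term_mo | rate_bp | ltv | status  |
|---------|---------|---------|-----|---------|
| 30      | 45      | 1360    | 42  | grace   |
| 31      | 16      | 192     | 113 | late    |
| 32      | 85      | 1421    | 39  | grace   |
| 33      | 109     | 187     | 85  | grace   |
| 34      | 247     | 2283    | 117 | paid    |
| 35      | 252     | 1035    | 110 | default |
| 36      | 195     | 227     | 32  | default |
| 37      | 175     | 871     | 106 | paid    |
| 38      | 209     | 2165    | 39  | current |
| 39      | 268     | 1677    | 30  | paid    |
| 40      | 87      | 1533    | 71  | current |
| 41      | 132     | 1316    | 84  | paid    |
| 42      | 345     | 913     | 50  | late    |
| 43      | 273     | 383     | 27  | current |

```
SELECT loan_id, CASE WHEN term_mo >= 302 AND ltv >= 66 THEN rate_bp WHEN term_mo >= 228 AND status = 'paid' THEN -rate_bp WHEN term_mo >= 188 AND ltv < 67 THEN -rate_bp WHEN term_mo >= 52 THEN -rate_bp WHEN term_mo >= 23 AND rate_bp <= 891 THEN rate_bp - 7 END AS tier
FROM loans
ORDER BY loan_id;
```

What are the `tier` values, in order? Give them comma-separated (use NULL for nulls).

loan_id=30: (no match → NULL) → NULL
loan_id=31: (no match → NULL) → NULL
loan_id=32: term_mo >= 52 → -1421
loan_id=33: term_mo >= 52 → -187
loan_id=34: term_mo >= 228 AND status = 'paid' → -2283
loan_id=35: term_mo >= 52 → -1035
loan_id=36: term_mo >= 188 AND ltv < 67 → -227
loan_id=37: term_mo >= 52 → -871
loan_id=38: term_mo >= 188 AND ltv < 67 → -2165
loan_id=39: term_mo >= 228 AND status = 'paid' → -1677
loan_id=40: term_mo >= 52 → -1533
loan_id=41: term_mo >= 52 → -1316
loan_id=42: term_mo >= 188 AND ltv < 67 → -913
loan_id=43: term_mo >= 188 AND ltv < 67 → -383

NULL, NULL, -1421, -187, -2283, -1035, -227, -871, -2165, -1677, -1533, -1316, -913, -383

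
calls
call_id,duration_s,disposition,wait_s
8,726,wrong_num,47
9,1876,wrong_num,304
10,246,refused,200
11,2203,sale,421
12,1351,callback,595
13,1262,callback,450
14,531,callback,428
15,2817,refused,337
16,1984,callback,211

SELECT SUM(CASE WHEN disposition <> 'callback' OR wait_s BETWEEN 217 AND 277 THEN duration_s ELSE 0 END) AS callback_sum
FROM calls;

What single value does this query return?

7868

call_id=8: ✓ → 726
call_id=9: ✓ → 1876
call_id=10: ✓ → 246
call_id=11: ✓ → 2203
call_id=12: ✗
call_id=13: ✗
call_id=14: ✗
call_id=15: ✓ → 2817
call_id=16: ✗
callback_sum = 726 + 1876 + 246 + 2203 + 2817 = 7868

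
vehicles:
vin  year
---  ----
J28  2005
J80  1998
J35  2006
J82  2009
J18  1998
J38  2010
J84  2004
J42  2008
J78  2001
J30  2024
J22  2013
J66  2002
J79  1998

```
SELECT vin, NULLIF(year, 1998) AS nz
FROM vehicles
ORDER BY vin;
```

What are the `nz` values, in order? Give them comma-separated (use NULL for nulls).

NULL, 2013, 2005, 2024, 2006, 2010, 2008, 2002, 2001, NULL, NULL, 2009, 2004

vin=J18: year=1998 vs 1998: equal → NULL
vin=J22: year=2013 vs 1998: differ → 2013
vin=J28: year=2005 vs 1998: differ → 2005
vin=J30: year=2024 vs 1998: differ → 2024
vin=J35: year=2006 vs 1998: differ → 2006
vin=J38: year=2010 vs 1998: differ → 2010
vin=J42: year=2008 vs 1998: differ → 2008
vin=J66: year=2002 vs 1998: differ → 2002
vin=J78: year=2001 vs 1998: differ → 2001
vin=J79: year=1998 vs 1998: equal → NULL
vin=J80: year=1998 vs 1998: equal → NULL
vin=J82: year=2009 vs 1998: differ → 2009
vin=J84: year=2004 vs 1998: differ → 2004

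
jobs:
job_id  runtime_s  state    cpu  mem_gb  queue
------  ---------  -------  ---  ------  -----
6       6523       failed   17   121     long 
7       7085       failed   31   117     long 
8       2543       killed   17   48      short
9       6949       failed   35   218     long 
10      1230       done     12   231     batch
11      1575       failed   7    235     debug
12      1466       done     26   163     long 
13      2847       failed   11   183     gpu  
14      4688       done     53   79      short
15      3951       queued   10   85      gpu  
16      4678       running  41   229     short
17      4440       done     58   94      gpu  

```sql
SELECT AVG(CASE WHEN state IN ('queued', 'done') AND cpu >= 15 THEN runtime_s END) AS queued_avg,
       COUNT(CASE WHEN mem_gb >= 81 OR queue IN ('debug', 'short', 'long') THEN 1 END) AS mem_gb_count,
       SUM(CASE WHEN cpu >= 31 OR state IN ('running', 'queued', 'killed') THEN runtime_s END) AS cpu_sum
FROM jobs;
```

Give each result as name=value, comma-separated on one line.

queued_avg=3531.3333333333, mem_gb_count=12, cpu_sum=34334

[queued_avg: state IN ('queued', 'done') AND cpu >= 15]
job_id=6: ✗
job_id=7: ✗
job_id=8: ✗
job_id=9: ✗
job_id=10: ✗
job_id=11: ✗
job_id=12: ✓ → 1466
job_id=13: ✗
job_id=14: ✓ → 4688
job_id=15: ✗
job_id=16: ✗
job_id=17: ✓ → 4440
queued_avg = (1466 + 4688 + 4440) / 3 = 3531.3333333333
—
[mem_gb_count: mem_gb >= 81 OR queue IN ('debug', 'short', 'long')]
job_id=6: ✓ → 1
job_id=7: ✓ → 1
job_id=8: ✓ → 1
job_id=9: ✓ → 1
job_id=10: ✓ → 1
job_id=11: ✓ → 1
job_id=12: ✓ → 1
job_id=13: ✓ → 1
job_id=14: ✓ → 1
job_id=15: ✓ → 1
job_id=16: ✓ → 1
job_id=17: ✓ → 1
mem_gb_count = COUNT(1, 1, 1, 1, 1, 1, 1, 1, 1, 1, 1, 1) = 12
—
[cpu_sum: cpu >= 31 OR state IN ('running', 'queued', 'killed')]
job_id=6: ✗
job_id=7: ✓ → 7085
job_id=8: ✓ → 2543
job_id=9: ✓ → 6949
job_id=10: ✗
job_id=11: ✗
job_id=12: ✗
job_id=13: ✗
job_id=14: ✓ → 4688
job_id=15: ✓ → 3951
job_id=16: ✓ → 4678
job_id=17: ✓ → 4440
cpu_sum = 7085 + 2543 + 6949 + 4688 + 3951 + 4678 + 4440 = 34334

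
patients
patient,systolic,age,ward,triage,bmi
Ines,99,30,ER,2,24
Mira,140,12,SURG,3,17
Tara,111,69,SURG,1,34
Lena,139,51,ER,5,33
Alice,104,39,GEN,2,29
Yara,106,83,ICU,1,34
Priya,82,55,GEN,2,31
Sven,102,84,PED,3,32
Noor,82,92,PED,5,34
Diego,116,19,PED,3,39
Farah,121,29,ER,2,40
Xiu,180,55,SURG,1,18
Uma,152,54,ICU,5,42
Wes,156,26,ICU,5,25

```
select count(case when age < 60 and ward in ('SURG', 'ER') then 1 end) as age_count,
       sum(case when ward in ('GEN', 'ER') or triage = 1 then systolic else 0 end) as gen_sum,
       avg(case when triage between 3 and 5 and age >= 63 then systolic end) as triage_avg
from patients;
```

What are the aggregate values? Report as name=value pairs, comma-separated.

[age_count: age < 60 and ward in ('SURG', 'ER')]
patient=Ines: ✓ → 1
patient=Mira: ✓ → 1
patient=Tara: ✗
patient=Lena: ✓ → 1
patient=Alice: ✗
patient=Yara: ✗
patient=Priya: ✗
patient=Sven: ✗
patient=Noor: ✗
patient=Diego: ✗
patient=Farah: ✓ → 1
patient=Xiu: ✓ → 1
patient=Uma: ✗
patient=Wes: ✗
age_count = COUNT(1, 1, 1, 1, 1) = 5
—
[gen_sum: ward in ('GEN', 'ER') or triage = 1]
patient=Ines: ✓ → 99
patient=Mira: ✗
patient=Tara: ✓ → 111
patient=Lena: ✓ → 139
patient=Alice: ✓ → 104
patient=Yara: ✓ → 106
patient=Priya: ✓ → 82
patient=Sven: ✗
patient=Noor: ✗
patient=Diego: ✗
patient=Farah: ✓ → 121
patient=Xiu: ✓ → 180
patient=Uma: ✗
patient=Wes: ✗
gen_sum = 99 + 111 + 139 + 104 + 106 + 82 + 121 + 180 = 942
—
[triage_avg: triage between 3 and 5 and age >= 63]
patient=Ines: ✗
patient=Mira: ✗
patient=Tara: ✗
patient=Lena: ✗
patient=Alice: ✗
patient=Yara: ✗
patient=Priya: ✗
patient=Sven: ✓ → 102
patient=Noor: ✓ → 82
patient=Diego: ✗
patient=Farah: ✗
patient=Xiu: ✗
patient=Uma: ✗
patient=Wes: ✗
triage_avg = (102 + 82) / 2 = 92

age_count=5, gen_sum=942, triage_avg=92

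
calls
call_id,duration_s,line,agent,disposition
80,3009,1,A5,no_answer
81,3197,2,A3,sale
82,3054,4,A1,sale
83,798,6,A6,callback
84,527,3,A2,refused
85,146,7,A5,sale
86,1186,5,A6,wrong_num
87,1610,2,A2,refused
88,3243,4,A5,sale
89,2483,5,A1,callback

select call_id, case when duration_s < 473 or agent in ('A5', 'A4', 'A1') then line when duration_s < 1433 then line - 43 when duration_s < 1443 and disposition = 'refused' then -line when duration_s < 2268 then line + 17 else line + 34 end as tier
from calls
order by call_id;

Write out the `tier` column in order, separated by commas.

call_id=80: duration_s < 473 or agent in ('A5', 'A4', 'A1') → 1
call_id=81: ELSE → 36
call_id=82: duration_s < 473 or agent in ('A5', 'A4', 'A1') → 4
call_id=83: duration_s < 1433 → -37
call_id=84: duration_s < 1433 → -40
call_id=85: duration_s < 473 or agent in ('A5', 'A4', 'A1') → 7
call_id=86: duration_s < 1433 → -38
call_id=87: duration_s < 2268 → 19
call_id=88: duration_s < 473 or agent in ('A5', 'A4', 'A1') → 4
call_id=89: duration_s < 473 or agent in ('A5', 'A4', 'A1') → 5

1, 36, 4, -37, -40, 7, -38, 19, 4, 5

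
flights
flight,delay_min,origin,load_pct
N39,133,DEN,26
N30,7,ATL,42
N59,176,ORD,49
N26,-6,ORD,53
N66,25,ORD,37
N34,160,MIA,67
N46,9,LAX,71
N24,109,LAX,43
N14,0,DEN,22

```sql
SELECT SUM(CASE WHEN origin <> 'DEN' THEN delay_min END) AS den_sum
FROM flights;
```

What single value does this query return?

480

flight=N39: ✗
flight=N30: ✓ → 7
flight=N59: ✓ → 176
flight=N26: ✓ → -6
flight=N66: ✓ → 25
flight=N34: ✓ → 160
flight=N46: ✓ → 9
flight=N24: ✓ → 109
flight=N14: ✗
den_sum = 7 + 176 + -6 + 25 + 160 + 9 + 109 = 480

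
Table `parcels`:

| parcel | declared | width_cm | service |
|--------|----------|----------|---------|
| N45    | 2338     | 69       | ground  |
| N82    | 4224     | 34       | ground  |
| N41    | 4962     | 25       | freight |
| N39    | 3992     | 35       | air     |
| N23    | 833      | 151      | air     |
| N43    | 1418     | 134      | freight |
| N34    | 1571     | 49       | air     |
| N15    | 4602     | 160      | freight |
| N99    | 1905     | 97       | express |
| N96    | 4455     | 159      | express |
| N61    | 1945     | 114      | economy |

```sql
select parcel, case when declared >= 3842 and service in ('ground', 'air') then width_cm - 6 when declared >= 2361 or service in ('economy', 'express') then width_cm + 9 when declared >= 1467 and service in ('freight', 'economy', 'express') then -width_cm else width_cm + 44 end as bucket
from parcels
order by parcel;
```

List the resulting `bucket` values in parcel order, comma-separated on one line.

parcel=N15: declared >= 2361 or service in ('economy', 'express') → 169
parcel=N23: ELSE → 195
parcel=N34: ELSE → 93
parcel=N39: declared >= 3842 and service in ('ground', 'air') → 29
parcel=N41: declared >= 2361 or service in ('economy', 'express') → 34
parcel=N43: ELSE → 178
parcel=N45: ELSE → 113
parcel=N61: declared >= 2361 or service in ('economy', 'express') → 123
parcel=N82: declared >= 3842 and service in ('ground', 'air') → 28
parcel=N96: declared >= 2361 or service in ('economy', 'express') → 168
parcel=N99: declared >= 2361 or service in ('economy', 'express') → 106

169, 195, 93, 29, 34, 178, 113, 123, 28, 168, 106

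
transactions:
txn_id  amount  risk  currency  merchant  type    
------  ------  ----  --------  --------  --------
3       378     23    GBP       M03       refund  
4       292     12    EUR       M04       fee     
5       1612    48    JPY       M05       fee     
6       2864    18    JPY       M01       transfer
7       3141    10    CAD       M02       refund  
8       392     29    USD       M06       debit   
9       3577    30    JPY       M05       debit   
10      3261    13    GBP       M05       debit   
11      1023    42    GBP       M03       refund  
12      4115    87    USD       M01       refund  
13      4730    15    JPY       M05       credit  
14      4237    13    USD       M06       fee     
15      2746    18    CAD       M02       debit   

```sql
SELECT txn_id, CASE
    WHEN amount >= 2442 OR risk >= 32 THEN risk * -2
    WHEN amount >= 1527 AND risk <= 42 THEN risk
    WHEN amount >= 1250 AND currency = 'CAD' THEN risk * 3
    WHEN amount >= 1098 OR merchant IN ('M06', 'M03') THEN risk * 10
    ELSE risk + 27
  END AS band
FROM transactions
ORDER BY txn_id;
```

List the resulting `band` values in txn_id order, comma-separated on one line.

230, 39, -96, -36, -20, 290, -60, -26, -84, -174, -30, -26, -36

txn_id=3: amount >= 1098 OR merchant IN ('M06', 'M03') → 230
txn_id=4: ELSE → 39
txn_id=5: amount >= 2442 OR risk >= 32 → -96
txn_id=6: amount >= 2442 OR risk >= 32 → -36
txn_id=7: amount >= 2442 OR risk >= 32 → -20
txn_id=8: amount >= 1098 OR merchant IN ('M06', 'M03') → 290
txn_id=9: amount >= 2442 OR risk >= 32 → -60
txn_id=10: amount >= 2442 OR risk >= 32 → -26
txn_id=11: amount >= 2442 OR risk >= 32 → -84
txn_id=12: amount >= 2442 OR risk >= 32 → -174
txn_id=13: amount >= 2442 OR risk >= 32 → -30
txn_id=14: amount >= 2442 OR risk >= 32 → -26
txn_id=15: amount >= 2442 OR risk >= 32 → -36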